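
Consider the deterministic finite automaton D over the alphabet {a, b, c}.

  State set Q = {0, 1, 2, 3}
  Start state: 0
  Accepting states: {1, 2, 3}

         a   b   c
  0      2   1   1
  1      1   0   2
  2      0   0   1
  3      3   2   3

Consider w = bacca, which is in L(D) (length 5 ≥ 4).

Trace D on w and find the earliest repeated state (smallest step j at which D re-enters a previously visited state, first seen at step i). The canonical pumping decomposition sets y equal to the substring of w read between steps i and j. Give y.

a

State sequence: 0 -b-> 1 -a-> 1 -c-> 2 -c-> 1 -a-> 1
First repeat at step 2: 1 was already visited.

So i = 1, j = 2, giving x = w[0:1] = b, y = w[1:2] = a, z = w[2:5] = cca.
Check: |xy| = 2 ≤ 4 and |y| = 1 ≥ 1. Reading y takes D from 1 back to 1, so every xyⁱz is accepted.
Pumping length from the standard proof: p = 4 (the number of states). The repeated state found above gives |xy| = j ≤ 4 and |y| = j − i ≥ 1.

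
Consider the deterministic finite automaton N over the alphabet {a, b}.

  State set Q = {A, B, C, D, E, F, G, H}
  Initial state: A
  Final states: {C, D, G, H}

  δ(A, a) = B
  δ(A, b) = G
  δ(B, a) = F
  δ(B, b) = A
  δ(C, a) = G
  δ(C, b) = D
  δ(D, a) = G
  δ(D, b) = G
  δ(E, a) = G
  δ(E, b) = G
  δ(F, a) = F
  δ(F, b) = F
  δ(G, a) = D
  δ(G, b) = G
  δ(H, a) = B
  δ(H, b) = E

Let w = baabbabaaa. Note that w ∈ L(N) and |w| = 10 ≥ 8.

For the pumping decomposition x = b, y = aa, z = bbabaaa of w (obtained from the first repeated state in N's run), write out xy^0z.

bbbabaaa

xy⁰z = xz = b·bbabaaa = bbbabaaa.
Reading y = aa takes N from G back to G, so after x the machine is still in G, and z then leads to the accepting state D. Hence bbbabaaa ∈ L(N).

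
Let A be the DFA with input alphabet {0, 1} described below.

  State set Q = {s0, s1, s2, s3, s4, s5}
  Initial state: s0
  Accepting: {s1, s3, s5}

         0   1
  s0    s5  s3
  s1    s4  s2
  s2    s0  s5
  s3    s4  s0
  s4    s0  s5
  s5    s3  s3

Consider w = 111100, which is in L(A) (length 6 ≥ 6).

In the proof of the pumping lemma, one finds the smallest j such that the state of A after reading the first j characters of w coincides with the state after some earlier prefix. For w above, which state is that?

Run of A on w = 1 1 1 1 0 0:
  step 0: s0  (start)
  step 1: s3  (read 1: s0→s3)
  step 2: s0  (read 1: s3→s0)   ← first repeat (s0 seen earlier)
  step 3: s3  (read 1: s0→s3)
  step 4: s0  (read 1: s3→s0)
  step 5: s5  (read 0: s0→s5)
  step 6: s3  (read 0: s5→s3)

The earliest repeat is at step j = 2: A is in s0, which it already visited at step i = 0.
Since A has 6 states, any run of length ≥ 6 visits 6+1 states, so by pigeonhole some state repeats within the first 6 steps — that repeat gives the pumpable loop.

s0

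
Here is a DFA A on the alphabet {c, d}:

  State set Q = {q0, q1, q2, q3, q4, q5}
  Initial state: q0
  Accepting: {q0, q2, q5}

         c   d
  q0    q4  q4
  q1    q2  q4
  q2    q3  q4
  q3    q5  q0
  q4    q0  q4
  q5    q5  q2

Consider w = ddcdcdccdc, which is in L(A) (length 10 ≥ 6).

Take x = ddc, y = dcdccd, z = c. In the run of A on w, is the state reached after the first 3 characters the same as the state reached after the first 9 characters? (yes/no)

no

State sequence: q0 -d-> q4 -d-> q4 -c-> q0 -d-> q4 -c-> q0 -d-> q4 -c-> q0 -c-> q4 -d-> q4

After x (step 3): q0. After xy (step 9): q4.
They differ (q0 ≠ q4), so y is not a cycle from the state after x; this split is not the one the pumping-lemma construction produces, and pumping y need not keep the string in L(A).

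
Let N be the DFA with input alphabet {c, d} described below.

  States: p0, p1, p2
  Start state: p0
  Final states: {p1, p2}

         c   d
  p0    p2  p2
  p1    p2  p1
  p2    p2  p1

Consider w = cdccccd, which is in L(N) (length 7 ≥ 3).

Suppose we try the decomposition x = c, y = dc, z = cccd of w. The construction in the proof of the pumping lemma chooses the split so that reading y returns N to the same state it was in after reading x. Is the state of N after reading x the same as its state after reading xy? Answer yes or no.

yes

Run of N on the first 3 characters of w = c d c:
  step 0: p0  (start)
  step 1: p2  (read c: p0→p2)
  step 2: p1  (read d: p2→p1)
  step 3: p2  (read c: p1→p2)

After x (step 1): p2. After xy (step 3): p2.
They match, so y = dc drives N around a cycle from p2 back to itself; pumping y any number of times keeps N in p2 before reading z, and xyⁱz ∈ L(N) for every i ≥ 0.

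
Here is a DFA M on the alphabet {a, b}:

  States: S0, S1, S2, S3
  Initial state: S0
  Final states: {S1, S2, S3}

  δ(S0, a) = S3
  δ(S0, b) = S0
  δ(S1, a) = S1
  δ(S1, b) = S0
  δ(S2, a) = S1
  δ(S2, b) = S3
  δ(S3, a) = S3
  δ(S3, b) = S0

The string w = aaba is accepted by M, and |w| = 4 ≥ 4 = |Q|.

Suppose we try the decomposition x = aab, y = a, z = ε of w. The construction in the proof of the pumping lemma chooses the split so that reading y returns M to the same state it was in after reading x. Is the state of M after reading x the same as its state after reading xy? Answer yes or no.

no

Run of M on the first 4 characters of w = a a b a:
  step 0: S0  (start)
  step 1: S3  (read a: S0→S3)
  step 2: S3  (read a: S3→S3)
  step 3: S0  (read b: S3→S0)
  step 4: S3  (read a: S0→S3)

After x (step 3): S0. After xy (step 4): S3.
They differ (S0 ≠ S3), so y is not a cycle from the state after x; this split is not the one the pumping-lemma construction produces, and pumping y need not keep the string in L(M).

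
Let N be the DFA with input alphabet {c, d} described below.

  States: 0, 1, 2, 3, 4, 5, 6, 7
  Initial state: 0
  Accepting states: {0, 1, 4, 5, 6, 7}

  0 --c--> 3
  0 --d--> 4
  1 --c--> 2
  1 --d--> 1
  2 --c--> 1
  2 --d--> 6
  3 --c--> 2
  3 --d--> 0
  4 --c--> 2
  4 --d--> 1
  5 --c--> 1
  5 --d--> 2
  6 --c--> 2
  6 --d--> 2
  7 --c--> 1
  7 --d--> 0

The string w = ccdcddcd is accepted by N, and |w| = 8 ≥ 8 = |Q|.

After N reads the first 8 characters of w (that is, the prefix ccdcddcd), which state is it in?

Run of N on the first 8 characters of w = c c d c d d c d:
  step 0: 0  (start)
  step 1: 3  (read c: 0→3)
  step 2: 2  (read c: 3→2)
  step 3: 6  (read d: 2→6)
  step 4: 2  (read c: 6→2)
  step 5: 6  (read d: 2→6)
  step 6: 2  (read d: 6→2)
  step 7: 1  (read c: 2→1)
  step 8: 1  (read d: 1→1)

After reading 8 characters, N is in state 1.

1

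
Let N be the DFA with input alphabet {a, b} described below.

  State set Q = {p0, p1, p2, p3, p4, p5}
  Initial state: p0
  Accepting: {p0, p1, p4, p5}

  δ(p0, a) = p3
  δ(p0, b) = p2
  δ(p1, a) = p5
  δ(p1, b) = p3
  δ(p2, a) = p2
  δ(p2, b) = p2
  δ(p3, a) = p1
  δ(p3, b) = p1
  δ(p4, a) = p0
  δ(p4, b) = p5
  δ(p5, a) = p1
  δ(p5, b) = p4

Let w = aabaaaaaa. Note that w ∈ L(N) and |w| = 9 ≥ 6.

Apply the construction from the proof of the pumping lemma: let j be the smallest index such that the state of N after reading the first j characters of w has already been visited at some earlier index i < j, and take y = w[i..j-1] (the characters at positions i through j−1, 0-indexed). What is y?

ab

State sequence: p0 -a-> p3 -a-> p1 -b-> p3 -a-> p1 -a-> p5 -a-> p1 -a-> p5 -a-> p1 -a-> p5
First repeat at step 3: p3 was already visited.

So i = 1, j = 3, giving x = w[0:1] = a, y = w[1:3] = ab, z = w[3:9] = aaaaaa.
Check: |xy| = 3 ≤ 6 and |y| = 2 ≥ 1. Reading y takes N from p3 back to p3, so every xyⁱz is accepted.
Since N has 6 states, any run of length ≥ 6 visits 6+1 states, so by pigeonhole some state repeats within the first 6 steps — that repeat gives the pumpable loop.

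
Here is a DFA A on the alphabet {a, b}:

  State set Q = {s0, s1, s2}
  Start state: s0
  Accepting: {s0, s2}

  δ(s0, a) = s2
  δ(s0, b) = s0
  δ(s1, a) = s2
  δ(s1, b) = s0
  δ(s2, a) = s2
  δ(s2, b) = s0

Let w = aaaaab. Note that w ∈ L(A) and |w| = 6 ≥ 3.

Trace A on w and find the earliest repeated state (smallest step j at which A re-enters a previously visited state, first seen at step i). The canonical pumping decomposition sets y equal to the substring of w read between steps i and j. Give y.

State sequence: s0 -a-> s2 -a-> s2 -a-> s2 -a-> s2 -a-> s2 -b-> s0
First repeat at step 2: s2 was already visited.

So i = 1, j = 2, giving x = w[0:1] = a, y = w[1:2] = a, z = w[2:6] = aaab.
Check: |xy| = 2 ≤ 3 and |y| = 1 ≥ 1. Reading y takes A from s2 back to s2, so every xyⁱz is accepted.

a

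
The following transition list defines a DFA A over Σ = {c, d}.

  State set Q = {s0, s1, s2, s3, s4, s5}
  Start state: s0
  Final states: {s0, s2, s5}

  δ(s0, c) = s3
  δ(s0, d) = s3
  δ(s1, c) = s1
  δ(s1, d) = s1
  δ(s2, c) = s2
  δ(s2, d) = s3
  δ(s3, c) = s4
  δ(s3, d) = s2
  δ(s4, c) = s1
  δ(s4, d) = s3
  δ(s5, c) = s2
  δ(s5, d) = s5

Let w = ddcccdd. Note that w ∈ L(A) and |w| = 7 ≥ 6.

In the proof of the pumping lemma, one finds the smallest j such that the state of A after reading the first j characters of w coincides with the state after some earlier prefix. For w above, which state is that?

Run of A on w = d d c c c d d:
  step 0: s0  (start)
  step 1: s3  (read d: s0→s3)
  step 2: s2  (read d: s3→s2)
  step 3: s2  (read c: s2→s2)   ← first repeat (s2 seen earlier)
  step 4: s2  (read c: s2→s2)
  step 5: s2  (read c: s2→s2)
  step 6: s3  (read d: s2→s3)
  step 7: s2  (read d: s3→s2)

The earliest repeat is at step j = 3: A is in s2, which it already visited at step i = 2.

s2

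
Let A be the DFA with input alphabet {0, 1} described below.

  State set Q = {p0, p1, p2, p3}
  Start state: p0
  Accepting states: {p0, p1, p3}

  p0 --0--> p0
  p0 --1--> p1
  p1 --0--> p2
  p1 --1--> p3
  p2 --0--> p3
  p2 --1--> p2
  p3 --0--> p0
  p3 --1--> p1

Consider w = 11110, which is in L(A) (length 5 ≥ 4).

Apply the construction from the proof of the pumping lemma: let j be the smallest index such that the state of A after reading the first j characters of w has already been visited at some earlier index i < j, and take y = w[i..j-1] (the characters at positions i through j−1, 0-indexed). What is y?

11

State sequence: p0 -1-> p1 -1-> p3 -1-> p1 -1-> p3 -0-> p0
First repeat at step 3: p1 was already visited.

So i = 1, j = 3, giving x = w[0:1] = 1, y = w[1:3] = 11, z = w[3:5] = 10.
Check: |xy| = 3 ≤ 4 and |y| = 2 ≥ 1. Reading y takes A from p1 back to p1, so every xyⁱz is accepted.
Pumping length from the standard proof: p = 4 (the number of states). The repeated state found above gives |xy| = j ≤ 4 and |y| = j − i ≥ 1.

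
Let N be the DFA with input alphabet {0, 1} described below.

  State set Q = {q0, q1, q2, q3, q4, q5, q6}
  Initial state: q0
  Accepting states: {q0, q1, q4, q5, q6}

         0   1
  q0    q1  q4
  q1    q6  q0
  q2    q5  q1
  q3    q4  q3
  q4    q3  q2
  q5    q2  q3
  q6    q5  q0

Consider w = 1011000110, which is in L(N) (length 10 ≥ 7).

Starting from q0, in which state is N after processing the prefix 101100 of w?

Run of N on the first 6 characters of w = 1 0 1 1 0 0:
  step 0: q0  (start)
  step 1: q4  (read 1: q0→q4)
  step 2: q3  (read 0: q4→q3)
  step 3: q3  (read 1: q3→q3)
  step 4: q3  (read 1: q3→q3)
  step 5: q4  (read 0: q3→q4)
  step 6: q3  (read 0: q4→q3)

After reading 6 characters, N is in state q3.
(This kind of state-tracing is the core of the pumping-lemma construction: with 7 states, pigeonhole forces a repeat within the first 7 steps.)

q3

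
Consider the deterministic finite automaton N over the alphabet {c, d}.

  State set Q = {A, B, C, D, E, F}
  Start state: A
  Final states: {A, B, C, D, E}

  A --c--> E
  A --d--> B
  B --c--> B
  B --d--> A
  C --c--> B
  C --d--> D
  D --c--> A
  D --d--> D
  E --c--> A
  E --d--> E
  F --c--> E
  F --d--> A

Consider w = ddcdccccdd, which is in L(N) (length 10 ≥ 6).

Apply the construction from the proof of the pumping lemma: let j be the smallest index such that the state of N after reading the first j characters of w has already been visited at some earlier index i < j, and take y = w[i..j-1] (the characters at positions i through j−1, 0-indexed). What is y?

dd

Run of N on w = d d c d c c c c d d:
  step 0: A  (start)
  step 1: B  (read d: A→B)
  step 2: A  (read d: B→A)   ← first repeat (A seen earlier)
  step 3: E  (read c: A→E)
  step 4: E  (read d: E→E)
  step 5: A  (read c: E→A)
  step 6: E  (read c: A→E)
  step 7: A  (read c: E→A)
  step 8: E  (read c: A→E)
  step 9: E  (read d: E→E)
  step 10: E  (read d: E→E)

So i = 0, j = 2, giving x = w[0:0] = ε, y = w[0:2] = dd, z = w[2:10] = cdccccdd.
Check: |xy| = 2 ≤ 6 and |y| = 2 ≥ 1. Reading y takes N from A back to A, so every xyⁱz is accepted.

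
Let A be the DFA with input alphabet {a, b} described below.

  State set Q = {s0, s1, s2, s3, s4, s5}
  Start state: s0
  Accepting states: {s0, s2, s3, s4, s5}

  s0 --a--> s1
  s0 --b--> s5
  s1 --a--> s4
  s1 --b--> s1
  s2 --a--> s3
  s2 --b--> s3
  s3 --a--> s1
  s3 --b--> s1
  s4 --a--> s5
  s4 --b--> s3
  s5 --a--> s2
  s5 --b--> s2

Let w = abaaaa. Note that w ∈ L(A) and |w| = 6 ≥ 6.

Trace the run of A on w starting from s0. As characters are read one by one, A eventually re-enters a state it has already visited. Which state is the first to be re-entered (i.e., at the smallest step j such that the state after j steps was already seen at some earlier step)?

s1

State sequence: s0 -a-> s1 -b-> s1 -a-> s4 -a-> s5 -a-> s2 -a-> s3
First repeat at step 2: s1 was already visited.

The earliest repeat is at step j = 2: A is in s1, which it already visited at step i = 1.
Since A has 6 states, any run of length ≥ 6 visits 6+1 states, so by pigeonhole some state repeats within the first 6 steps — that repeat gives the pumpable loop.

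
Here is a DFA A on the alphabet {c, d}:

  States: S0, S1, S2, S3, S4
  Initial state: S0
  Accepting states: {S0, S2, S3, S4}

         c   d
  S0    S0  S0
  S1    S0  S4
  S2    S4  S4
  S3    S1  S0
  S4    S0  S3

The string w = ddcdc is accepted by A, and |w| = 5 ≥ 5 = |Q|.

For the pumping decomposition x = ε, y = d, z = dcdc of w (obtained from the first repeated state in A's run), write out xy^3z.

xy^3z = ε·d·d·d·dcdc = ddddcdc.
Reading y = d takes A from S0 back to S0, so after x·y·y·y the machine is still in S0, and z then leads to the accepting state S0. Hence ddddcdc ∈ L(A).

ddddcdc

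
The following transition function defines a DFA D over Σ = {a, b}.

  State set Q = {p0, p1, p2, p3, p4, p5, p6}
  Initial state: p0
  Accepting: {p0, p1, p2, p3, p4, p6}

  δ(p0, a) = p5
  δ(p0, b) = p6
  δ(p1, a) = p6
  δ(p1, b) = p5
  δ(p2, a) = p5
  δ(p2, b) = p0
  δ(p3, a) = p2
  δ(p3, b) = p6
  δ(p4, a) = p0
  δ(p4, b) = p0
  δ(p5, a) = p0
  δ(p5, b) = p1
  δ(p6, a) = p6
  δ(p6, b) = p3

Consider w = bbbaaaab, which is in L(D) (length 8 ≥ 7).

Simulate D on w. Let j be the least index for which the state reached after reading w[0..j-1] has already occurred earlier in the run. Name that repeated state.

State sequence: p0 -b-> p6 -b-> p3 -b-> p6 -a-> p6 -a-> p6 -a-> p6 -a-> p6 -b-> p3
First repeat at step 3: p6 was already visited.

The earliest repeat is at step j = 3: D is in p6, which it already visited at step i = 1.
Since D has 7 states, any run of length ≥ 7 visits 7+1 states, so by pigeonhole some state repeats within the first 7 steps — that repeat gives the pumpable loop.

p6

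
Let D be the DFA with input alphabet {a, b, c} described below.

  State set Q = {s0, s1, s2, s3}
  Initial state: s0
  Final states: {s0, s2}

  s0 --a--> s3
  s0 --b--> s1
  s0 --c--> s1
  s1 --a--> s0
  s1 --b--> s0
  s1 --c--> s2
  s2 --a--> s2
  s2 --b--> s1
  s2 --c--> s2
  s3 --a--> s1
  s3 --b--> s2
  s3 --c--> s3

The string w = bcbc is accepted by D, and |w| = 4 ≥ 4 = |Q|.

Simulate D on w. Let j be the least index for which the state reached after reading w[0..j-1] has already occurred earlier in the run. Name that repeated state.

Run of D on w = b c b c:
  step 0: s0  (start)
  step 1: s1  (read b: s0→s1)
  step 2: s2  (read c: s1→s2)
  step 3: s1  (read b: s2→s1)   ← first repeat (s1 seen earlier)
  step 4: s2  (read c: s1→s2)

The earliest repeat is at step j = 3: D is in s1, which it already visited at step i = 1.

s1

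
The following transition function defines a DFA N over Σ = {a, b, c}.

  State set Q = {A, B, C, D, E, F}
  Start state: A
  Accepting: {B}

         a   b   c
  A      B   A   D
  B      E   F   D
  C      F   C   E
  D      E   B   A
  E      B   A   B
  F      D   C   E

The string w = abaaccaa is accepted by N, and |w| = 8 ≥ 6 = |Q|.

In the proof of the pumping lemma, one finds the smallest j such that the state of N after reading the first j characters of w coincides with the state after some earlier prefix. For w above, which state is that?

B

Run of N on w = a b a a c c a a:
  step 0: A  (start)
  step 1: B  (read a: A→B)
  step 2: F  (read b: B→F)
  step 3: D  (read a: F→D)
  step 4: E  (read a: D→E)
  step 5: B  (read c: E→B)   ← first repeat (B seen earlier)
  step 6: D  (read c: B→D)
  step 7: E  (read a: D→E)
  step 8: B  (read a: E→B)

The earliest repeat is at step j = 5: N is in B, which it already visited at step i = 1.
Pumping length from the standard proof: p = 6 (the number of states). The repeated state found above gives |xy| = j ≤ 6 and |y| = j − i ≥ 1.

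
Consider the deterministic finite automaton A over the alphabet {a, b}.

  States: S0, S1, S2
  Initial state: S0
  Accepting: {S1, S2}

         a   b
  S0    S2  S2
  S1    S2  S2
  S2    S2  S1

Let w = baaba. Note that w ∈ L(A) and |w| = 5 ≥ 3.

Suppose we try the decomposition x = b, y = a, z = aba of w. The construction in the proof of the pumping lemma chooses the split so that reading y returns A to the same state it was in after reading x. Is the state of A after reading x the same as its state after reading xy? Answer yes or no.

yes

Run of A on the first 2 characters of w = b a:
  step 0: S0  (start)
  step 1: S2  (read b: S0→S2)
  step 2: S2  (read a: S2→S2)

After x (step 1): S2. After xy (step 2): S2.
They match, so y = a drives A around a cycle from S2 back to itself; pumping y any number of times keeps A in S2 before reading z, and xyⁱz ∈ L(A) for every i ≥ 0.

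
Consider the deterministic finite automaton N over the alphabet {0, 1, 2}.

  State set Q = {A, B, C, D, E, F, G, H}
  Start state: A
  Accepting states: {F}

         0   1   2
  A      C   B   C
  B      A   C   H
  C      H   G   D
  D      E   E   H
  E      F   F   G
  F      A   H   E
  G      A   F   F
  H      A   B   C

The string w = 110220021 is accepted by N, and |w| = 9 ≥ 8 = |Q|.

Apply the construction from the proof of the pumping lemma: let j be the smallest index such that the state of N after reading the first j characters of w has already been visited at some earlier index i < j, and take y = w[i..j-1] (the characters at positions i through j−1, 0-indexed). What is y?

Run of N on w = 1 1 0 2 2 0 0 2 1:
  step 0: A  (start)
  step 1: B  (read 1: A→B)
  step 2: C  (read 1: B→C)
  step 3: H  (read 0: C→H)
  step 4: C  (read 2: H→C)   ← first repeat (C seen earlier)
  step 5: D  (read 2: C→D)
  step 6: E  (read 0: D→E)
  step 7: F  (read 0: E→F)
  step 8: E  (read 2: F→E)
  step 9: F  (read 1: E→F)

So i = 2, j = 4, giving x = w[0:2] = 11, y = w[2:4] = 02, z = w[4:9] = 20021.
Check: |xy| = 4 ≤ 8 and |y| = 2 ≥ 1. Reading y takes N from C back to C, so every xyⁱz is accepted.

02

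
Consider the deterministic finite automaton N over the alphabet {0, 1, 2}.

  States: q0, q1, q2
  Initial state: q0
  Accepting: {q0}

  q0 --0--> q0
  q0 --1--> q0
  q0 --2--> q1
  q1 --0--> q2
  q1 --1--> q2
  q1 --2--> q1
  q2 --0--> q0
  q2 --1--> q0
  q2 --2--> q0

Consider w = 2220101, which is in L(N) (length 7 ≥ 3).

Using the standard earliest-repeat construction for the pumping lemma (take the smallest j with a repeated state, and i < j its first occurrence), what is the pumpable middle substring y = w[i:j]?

State sequence: q0 -2-> q1 -2-> q1 -2-> q1 -0-> q2 -1-> q0 -0-> q0 -1-> q0
First repeat at step 2: q1 was already visited.

So i = 1, j = 2, giving x = w[0:1] = 2, y = w[1:2] = 2, z = w[2:7] = 20101.
Check: |xy| = 2 ≤ 3 and |y| = 1 ≥ 1. Reading y takes N from q1 back to q1, so every xyⁱz is accepted.
Since N has 3 states, any run of length ≥ 3 visits 3+1 states, so by pigeonhole some state repeats within the first 3 steps — that repeat gives the pumpable loop.

2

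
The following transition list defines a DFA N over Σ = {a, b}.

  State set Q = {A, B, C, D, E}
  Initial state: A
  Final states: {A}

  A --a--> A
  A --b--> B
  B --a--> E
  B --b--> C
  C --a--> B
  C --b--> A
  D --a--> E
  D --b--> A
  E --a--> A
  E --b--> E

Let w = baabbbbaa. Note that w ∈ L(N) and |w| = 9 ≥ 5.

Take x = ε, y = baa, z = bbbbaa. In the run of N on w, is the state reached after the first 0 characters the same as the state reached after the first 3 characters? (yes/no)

Run of N on the first 3 characters of w = b a a:
  step 0: A  (start)
  step 1: B  (read b: A→B)
  step 2: E  (read a: B→E)
  step 3: A  (read a: E→A)

After x (step 0): A. After xy (step 3): A.
They match, so y = baa drives N around a cycle from A back to itself; pumping y any number of times keeps N in A before reading z, and xyⁱz ∈ L(N) for every i ≥ 0.

yes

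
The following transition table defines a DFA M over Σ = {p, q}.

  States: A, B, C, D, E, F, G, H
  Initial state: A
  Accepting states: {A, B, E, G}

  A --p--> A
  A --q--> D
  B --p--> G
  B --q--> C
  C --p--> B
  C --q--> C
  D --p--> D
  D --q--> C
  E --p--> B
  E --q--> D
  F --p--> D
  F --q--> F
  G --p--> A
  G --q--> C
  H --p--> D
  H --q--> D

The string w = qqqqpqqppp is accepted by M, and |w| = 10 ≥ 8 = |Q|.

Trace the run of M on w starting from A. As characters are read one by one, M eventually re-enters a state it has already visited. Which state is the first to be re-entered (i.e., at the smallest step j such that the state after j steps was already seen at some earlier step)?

State sequence: A -q-> D -q-> C -q-> C -q-> C -p-> B -q-> C -q-> C -p-> B -p-> G -p-> A
First repeat at step 3: C was already visited.

The earliest repeat is at step j = 3: M is in C, which it already visited at step i = 2.

C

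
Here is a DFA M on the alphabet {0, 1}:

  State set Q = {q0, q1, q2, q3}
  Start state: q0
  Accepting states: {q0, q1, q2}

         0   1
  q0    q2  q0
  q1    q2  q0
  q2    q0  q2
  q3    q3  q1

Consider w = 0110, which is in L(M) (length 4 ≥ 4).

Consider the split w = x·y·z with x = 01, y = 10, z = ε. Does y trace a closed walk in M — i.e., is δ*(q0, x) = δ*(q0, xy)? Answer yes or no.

Run of M on the first 4 characters of w = 0 1 1 0:
  step 0: q0  (start)
  step 1: q2  (read 0: q0→q2)
  step 2: q2  (read 1: q2→q2)
  step 3: q2  (read 1: q2→q2)
  step 4: q0  (read 0: q2→q0)

After x (step 2): q2. After xy (step 4): q0.
They differ (q2 ≠ q0), so y is not a cycle from the state after x; this split is not the one the pumping-lemma construction produces, and pumping y need not keep the string in L(M).

no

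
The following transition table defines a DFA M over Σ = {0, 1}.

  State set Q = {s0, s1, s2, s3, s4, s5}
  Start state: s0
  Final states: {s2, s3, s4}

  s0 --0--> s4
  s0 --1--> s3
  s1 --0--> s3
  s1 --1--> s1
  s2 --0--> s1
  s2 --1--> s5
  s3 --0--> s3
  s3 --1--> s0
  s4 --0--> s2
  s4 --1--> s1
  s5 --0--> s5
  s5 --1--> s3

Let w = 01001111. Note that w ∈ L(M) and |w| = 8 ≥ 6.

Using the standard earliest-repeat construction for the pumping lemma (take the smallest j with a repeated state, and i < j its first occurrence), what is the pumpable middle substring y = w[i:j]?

State sequence: s0 -0-> s4 -1-> s1 -0-> s3 -0-> s3 -1-> s0 -1-> s3 -1-> s0 -1-> s3
First repeat at step 4: s3 was already visited.

So i = 3, j = 4, giving x = w[0:3] = 010, y = w[3:4] = 0, z = w[4:8] = 1111.
Check: |xy| = 4 ≤ 6 and |y| = 1 ≥ 1. Reading y takes M from s3 back to s3, so every xyⁱz is accepted.
With |Q| = 6, pigeonhole forces a state repeat no later than step 6; the substring read between the first and second visits to that state can be pumped.

0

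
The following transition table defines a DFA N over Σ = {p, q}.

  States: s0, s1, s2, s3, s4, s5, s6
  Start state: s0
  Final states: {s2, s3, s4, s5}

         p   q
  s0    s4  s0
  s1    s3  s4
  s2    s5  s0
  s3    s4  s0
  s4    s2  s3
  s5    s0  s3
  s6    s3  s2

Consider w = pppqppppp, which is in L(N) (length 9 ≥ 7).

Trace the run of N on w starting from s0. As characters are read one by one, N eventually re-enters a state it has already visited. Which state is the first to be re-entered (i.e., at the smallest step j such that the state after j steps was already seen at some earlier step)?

s4

State sequence: s0 -p-> s4 -p-> s2 -p-> s5 -q-> s3 -p-> s4 -p-> s2 -p-> s5 -p-> s0 -p-> s4
First repeat at step 5: s4 was already visited.

The earliest repeat is at step j = 5: N is in s4, which it already visited at step i = 1.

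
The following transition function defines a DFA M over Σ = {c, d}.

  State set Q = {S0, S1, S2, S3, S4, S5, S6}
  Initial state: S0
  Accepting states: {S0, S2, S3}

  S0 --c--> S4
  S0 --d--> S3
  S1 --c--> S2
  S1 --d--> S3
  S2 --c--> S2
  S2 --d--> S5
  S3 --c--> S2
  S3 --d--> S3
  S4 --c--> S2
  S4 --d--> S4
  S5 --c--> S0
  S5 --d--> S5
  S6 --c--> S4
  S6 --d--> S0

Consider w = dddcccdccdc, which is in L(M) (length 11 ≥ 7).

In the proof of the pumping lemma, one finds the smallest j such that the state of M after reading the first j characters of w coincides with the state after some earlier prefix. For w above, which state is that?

S3

State sequence: S0 -d-> S3 -d-> S3 -d-> S3 -c-> S2 -c-> S2 -c-> S2 -d-> S5 -c-> S0 -c-> S4 -d-> S4 -c-> S2
First repeat at step 2: S3 was already visited.

The earliest repeat is at step j = 2: M is in S3, which it already visited at step i = 1.
Pumping length from the standard proof: p = 7 (the number of states). The repeated state found above gives |xy| = j ≤ 7 and |y| = j − i ≥ 1.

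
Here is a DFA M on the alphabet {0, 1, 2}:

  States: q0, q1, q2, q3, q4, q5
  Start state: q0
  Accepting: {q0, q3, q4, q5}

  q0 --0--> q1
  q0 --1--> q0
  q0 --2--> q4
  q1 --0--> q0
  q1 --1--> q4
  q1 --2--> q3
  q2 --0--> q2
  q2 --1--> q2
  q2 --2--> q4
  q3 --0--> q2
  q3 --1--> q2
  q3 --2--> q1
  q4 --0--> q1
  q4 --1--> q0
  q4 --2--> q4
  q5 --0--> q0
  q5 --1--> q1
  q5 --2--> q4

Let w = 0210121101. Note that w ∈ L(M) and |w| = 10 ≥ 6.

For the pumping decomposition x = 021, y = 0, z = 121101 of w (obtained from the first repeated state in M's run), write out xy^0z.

021121101

xy⁰z = xz = 021·121101 = 021121101.
Reading y = 0 takes M from q2 back to q2, so after x the machine is still in q2, and z then leads to the accepting state q4. Hence 021121101 ∈ L(M).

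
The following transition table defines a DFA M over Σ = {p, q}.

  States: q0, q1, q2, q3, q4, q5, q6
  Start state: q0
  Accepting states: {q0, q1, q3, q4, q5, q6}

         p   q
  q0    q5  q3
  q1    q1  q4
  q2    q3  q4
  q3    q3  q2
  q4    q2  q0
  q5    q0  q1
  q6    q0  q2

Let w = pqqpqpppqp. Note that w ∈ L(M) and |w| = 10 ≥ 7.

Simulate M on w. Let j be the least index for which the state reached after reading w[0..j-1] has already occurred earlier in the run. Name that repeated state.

State sequence: q0 -p-> q5 -q-> q1 -q-> q4 -p-> q2 -q-> q4 -p-> q2 -p-> q3 -p-> q3 -q-> q2 -p-> q3
First repeat at step 5: q4 was already visited.

The earliest repeat is at step j = 5: M is in q4, which it already visited at step i = 3.
With |Q| = 7, pigeonhole forces a state repeat no later than step 7; the substring read between the first and second visits to that state can be pumped.

q4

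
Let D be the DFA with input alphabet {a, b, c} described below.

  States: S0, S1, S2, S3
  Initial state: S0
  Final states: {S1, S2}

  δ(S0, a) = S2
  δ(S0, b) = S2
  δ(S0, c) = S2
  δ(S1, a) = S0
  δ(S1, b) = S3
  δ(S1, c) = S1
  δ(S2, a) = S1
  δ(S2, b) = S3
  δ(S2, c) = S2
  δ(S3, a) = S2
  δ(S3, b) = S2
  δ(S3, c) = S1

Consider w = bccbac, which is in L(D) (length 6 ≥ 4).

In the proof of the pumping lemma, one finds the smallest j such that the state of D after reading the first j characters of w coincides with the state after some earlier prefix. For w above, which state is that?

Run of D on w = b c c b a c:
  step 0: S0  (start)
  step 1: S2  (read b: S0→S2)
  step 2: S2  (read c: S2→S2)   ← first repeat (S2 seen earlier)
  step 3: S2  (read c: S2→S2)
  step 4: S3  (read b: S2→S3)
  step 5: S2  (read a: S3→S2)
  step 6: S2  (read c: S2→S2)

The earliest repeat is at step j = 2: D is in S2, which it already visited at step i = 1.

S2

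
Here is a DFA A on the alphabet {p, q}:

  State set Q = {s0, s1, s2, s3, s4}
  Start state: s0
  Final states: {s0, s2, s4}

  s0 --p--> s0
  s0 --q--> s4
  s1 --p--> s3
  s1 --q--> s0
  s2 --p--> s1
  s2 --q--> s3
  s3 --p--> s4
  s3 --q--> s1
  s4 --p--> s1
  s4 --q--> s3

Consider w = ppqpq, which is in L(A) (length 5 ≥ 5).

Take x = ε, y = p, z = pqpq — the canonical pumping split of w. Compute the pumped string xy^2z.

pppqpq

xy^2z = ε·p·p·pqpq = pppqpq.
Reading y = p takes A from s0 back to s0, so after x·y·y the machine is still in s0, and z then leads to the accepting state s0. Hence pppqpq ∈ L(A).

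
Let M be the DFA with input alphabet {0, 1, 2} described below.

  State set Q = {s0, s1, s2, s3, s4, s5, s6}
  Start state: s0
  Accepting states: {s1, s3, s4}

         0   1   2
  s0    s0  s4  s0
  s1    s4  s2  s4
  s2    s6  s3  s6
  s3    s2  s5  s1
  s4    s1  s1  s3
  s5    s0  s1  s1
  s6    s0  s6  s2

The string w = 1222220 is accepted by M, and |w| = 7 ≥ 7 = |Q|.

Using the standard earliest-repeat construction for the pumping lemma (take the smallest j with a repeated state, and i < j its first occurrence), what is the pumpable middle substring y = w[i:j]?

222

State sequence: s0 -1-> s4 -2-> s3 -2-> s1 -2-> s4 -2-> s3 -2-> s1 -0-> s4
First repeat at step 4: s4 was already visited.

So i = 1, j = 4, giving x = w[0:1] = 1, y = w[1:4] = 222, z = w[4:7] = 220.
Check: |xy| = 4 ≤ 7 and |y| = 3 ≥ 1. Reading y takes M from s4 back to s4, so every xyⁱz is accepted.
Pumping length from the standard proof: p = 7 (the number of states). The repeated state found above gives |xy| = j ≤ 7 and |y| = j − i ≥ 1.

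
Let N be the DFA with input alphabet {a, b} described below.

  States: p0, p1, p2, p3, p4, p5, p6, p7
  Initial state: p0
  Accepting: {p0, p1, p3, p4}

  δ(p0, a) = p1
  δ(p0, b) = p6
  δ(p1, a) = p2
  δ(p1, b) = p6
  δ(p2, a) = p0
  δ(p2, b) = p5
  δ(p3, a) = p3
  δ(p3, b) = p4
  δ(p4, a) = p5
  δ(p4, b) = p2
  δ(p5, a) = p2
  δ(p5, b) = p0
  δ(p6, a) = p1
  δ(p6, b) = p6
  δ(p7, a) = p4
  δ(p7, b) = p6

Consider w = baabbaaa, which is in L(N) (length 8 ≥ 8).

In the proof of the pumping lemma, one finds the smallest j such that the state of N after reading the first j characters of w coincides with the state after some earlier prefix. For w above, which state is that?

Run of N on w = b a a b b a a a:
  step 0: p0  (start)
  step 1: p6  (read b: p0→p6)
  step 2: p1  (read a: p6→p1)
  step 3: p2  (read a: p1→p2)
  step 4: p5  (read b: p2→p5)
  step 5: p0  (read b: p5→p0)   ← first repeat (p0 seen earlier)
  step 6: p1  (read a: p0→p1)
  step 7: p2  (read a: p1→p2)
  step 8: p0  (read a: p2→p0)

The earliest repeat is at step j = 5: N is in p0, which it already visited at step i = 0.
Pumping length from the standard proof: p = 8 (the number of states). The repeated state found above gives |xy| = j ≤ 8 and |y| = j − i ≥ 1.

p0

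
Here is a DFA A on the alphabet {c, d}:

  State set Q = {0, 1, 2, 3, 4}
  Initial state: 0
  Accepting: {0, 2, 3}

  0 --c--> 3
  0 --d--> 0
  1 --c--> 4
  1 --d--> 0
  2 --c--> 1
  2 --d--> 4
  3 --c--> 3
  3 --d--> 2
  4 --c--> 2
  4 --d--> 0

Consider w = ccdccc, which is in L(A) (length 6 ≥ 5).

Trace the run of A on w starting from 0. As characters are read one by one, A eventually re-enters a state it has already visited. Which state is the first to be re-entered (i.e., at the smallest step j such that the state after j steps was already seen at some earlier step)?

State sequence: 0 -c-> 3 -c-> 3 -d-> 2 -c-> 1 -c-> 4 -c-> 2
First repeat at step 2: 3 was already visited.

The earliest repeat is at step j = 2: A is in 3, which it already visited at step i = 1.
Pumping length from the standard proof: p = 5 (the number of states). The repeated state found above gives |xy| = j ≤ 5 and |y| = j − i ≥ 1.

3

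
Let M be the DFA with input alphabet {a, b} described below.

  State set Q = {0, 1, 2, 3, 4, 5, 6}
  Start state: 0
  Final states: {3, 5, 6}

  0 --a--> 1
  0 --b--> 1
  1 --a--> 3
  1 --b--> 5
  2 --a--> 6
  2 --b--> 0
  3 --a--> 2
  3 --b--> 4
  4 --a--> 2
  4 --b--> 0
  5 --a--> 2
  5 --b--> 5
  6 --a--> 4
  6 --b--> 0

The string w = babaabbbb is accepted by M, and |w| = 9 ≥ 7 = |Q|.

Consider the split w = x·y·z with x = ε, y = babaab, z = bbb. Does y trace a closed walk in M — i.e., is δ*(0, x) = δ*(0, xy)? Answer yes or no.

yes

State sequence: 0 -b-> 1 -a-> 3 -b-> 4 -a-> 2 -a-> 6 -b-> 0

After x (step 0): 0. After xy (step 6): 0.
They match, so y = babaab drives M around a cycle from 0 back to itself; pumping y any number of times keeps M in 0 before reading z, and xyⁱz ∈ L(M) for every i ≥ 0.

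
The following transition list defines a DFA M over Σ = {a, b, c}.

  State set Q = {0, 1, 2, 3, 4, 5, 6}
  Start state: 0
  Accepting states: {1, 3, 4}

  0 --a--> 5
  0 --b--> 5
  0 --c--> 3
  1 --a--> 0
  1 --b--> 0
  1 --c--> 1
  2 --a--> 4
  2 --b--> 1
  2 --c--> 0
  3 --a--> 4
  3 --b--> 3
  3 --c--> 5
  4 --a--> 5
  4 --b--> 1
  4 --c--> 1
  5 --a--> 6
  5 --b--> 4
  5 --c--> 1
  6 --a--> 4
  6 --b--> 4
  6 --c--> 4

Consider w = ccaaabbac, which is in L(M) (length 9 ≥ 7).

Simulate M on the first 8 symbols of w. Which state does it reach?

Run of M on the first 8 characters of w = c c a a a b b a:
  step 0: 0  (start)
  step 1: 3  (read c: 0→3)
  step 2: 5  (read c: 3→5)
  step 3: 6  (read a: 5→6)
  step 4: 4  (read a: 6→4)
  step 5: 5  (read a: 4→5)
  step 6: 4  (read b: 5→4)
  step 7: 1  (read b: 4→1)
  step 8: 0  (read a: 1→0)

After reading 8 characters, M is in state 0.

0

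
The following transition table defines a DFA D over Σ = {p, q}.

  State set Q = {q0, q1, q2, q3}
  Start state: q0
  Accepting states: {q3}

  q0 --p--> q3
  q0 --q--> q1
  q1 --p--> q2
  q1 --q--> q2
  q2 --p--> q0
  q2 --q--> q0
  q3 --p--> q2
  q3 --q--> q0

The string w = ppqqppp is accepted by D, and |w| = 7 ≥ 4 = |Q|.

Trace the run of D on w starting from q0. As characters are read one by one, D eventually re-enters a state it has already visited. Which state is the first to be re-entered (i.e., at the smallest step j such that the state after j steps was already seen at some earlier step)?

q0

State sequence: q0 -p-> q3 -p-> q2 -q-> q0 -q-> q1 -p-> q2 -p-> q0 -p-> q3
First repeat at step 3: q0 was already visited.

The earliest repeat is at step j = 3: D is in q0, which it already visited at step i = 0.
Pumping length from the standard proof: p = 4 (the number of states). The repeated state found above gives |xy| = j ≤ 4 and |y| = j − i ≥ 1.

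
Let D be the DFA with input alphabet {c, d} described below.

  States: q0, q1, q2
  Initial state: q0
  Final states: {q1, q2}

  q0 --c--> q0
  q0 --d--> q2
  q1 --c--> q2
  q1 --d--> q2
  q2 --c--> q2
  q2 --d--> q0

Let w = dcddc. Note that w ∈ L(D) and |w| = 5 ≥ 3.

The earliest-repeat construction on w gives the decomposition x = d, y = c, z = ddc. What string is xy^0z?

xy⁰z = xz = d·ddc = dddc.
Reading y = c takes D from q2 back to q2, so after x the machine is still in q2, and z then leads to the accepting state q2. Hence dddc ∈ L(D).

dddc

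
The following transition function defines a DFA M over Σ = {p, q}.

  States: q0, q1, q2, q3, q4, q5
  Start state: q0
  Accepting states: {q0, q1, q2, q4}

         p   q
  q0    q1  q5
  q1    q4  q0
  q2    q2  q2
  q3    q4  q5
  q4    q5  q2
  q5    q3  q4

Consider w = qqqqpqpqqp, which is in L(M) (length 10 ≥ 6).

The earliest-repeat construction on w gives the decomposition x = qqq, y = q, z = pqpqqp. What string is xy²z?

qqqqqpqpqqp

xy^2z = qqq·q·q·pqpqqp = qqqqqpqpqqp.
Reading y = q takes M from q2 back to q2, so after x·y·y the machine is still in q2, and z then leads to the accepting state q2. Hence qqqqqpqpqqp ∈ L(M).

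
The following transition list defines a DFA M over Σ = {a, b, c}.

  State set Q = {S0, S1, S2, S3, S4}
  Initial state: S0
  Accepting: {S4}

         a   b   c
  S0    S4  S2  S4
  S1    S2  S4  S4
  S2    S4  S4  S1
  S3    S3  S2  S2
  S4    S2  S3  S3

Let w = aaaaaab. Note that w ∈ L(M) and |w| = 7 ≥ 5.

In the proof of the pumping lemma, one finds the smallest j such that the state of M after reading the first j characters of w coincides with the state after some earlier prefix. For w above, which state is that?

State sequence: S0 -a-> S4 -a-> S2 -a-> S4 -a-> S2 -a-> S4 -a-> S2 -b-> S4
First repeat at step 3: S4 was already visited.

The earliest repeat is at step j = 3: M is in S4, which it already visited at step i = 1.

S4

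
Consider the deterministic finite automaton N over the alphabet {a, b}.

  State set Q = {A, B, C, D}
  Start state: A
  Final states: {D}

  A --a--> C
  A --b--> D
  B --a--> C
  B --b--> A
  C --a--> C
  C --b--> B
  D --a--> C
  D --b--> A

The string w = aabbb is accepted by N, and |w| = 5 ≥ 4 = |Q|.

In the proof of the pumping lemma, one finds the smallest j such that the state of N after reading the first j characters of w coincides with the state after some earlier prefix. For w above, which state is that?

State sequence: A -a-> C -a-> C -b-> B -b-> A -b-> D
First repeat at step 2: C was already visited.

The earliest repeat is at step j = 2: N is in C, which it already visited at step i = 1.

C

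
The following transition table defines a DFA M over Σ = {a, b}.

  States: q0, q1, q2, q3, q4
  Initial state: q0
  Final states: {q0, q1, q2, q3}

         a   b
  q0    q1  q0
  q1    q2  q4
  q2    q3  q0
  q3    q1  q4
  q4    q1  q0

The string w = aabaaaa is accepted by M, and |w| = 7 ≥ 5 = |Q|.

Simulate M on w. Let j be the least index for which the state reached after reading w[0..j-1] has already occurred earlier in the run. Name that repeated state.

q0

State sequence: q0 -a-> q1 -a-> q2 -b-> q0 -a-> q1 -a-> q2 -a-> q3 -a-> q1
First repeat at step 3: q0 was already visited.

The earliest repeat is at step j = 3: M is in q0, which it already visited at step i = 0.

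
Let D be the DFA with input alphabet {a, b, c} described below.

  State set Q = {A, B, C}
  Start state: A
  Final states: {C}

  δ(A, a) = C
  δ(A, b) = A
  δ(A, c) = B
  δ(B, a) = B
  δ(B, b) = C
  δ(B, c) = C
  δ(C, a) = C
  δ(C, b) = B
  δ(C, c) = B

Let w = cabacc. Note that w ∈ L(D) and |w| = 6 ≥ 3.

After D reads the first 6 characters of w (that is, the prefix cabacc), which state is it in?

Run of D on the first 6 characters of w = c a b a c c:
  step 0: A  (start)
  step 1: B  (read c: A→B)
  step 2: B  (read a: B→B)
  step 3: C  (read b: B→C)
  step 4: C  (read a: C→C)
  step 5: B  (read c: C→B)
  step 6: C  (read c: B→C)

After reading 6 characters, D is in state C.

C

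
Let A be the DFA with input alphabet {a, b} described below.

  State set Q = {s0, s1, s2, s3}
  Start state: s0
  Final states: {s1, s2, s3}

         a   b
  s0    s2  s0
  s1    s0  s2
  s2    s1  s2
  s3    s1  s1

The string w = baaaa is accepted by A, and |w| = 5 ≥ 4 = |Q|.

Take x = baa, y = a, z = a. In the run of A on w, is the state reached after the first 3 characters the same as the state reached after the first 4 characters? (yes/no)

Run of A on the first 4 characters of w = b a a a:
  step 0: s0  (start)
  step 1: s0  (read b: s0→s0)
  step 2: s2  (read a: s0→s2)
  step 3: s1  (read a: s2→s1)
  step 4: s0  (read a: s1→s0)

After x (step 3): s1. After xy (step 4): s0.
They differ (s1 ≠ s0), so y is not a cycle from the state after x; this split is not the one the pumping-lemma construction produces, and pumping y need not keep the string in L(A).

no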